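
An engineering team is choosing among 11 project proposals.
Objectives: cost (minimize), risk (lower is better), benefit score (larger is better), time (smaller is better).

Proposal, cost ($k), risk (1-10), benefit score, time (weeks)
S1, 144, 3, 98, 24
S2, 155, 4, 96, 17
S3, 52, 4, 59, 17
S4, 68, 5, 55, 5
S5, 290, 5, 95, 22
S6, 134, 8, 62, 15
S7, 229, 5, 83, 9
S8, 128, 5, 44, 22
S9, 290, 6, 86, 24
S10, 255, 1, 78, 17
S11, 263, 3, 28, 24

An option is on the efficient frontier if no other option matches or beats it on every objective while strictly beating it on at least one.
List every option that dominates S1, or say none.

S2: worse on cost (155 vs 144).
S3: worse on risk (4 vs 3).
S4: worse on risk (5 vs 3).
S5: worse on cost (290 vs 144).
S6: worse on risk (8 vs 3).
S7: worse on cost (229 vs 144).
S8: worse on risk (5 vs 3).
S9: worse on cost (290 vs 144).
S10: worse on cost (255 vs 144).
S11: worse on cost (263 vs 144).
No option dominates S1.

none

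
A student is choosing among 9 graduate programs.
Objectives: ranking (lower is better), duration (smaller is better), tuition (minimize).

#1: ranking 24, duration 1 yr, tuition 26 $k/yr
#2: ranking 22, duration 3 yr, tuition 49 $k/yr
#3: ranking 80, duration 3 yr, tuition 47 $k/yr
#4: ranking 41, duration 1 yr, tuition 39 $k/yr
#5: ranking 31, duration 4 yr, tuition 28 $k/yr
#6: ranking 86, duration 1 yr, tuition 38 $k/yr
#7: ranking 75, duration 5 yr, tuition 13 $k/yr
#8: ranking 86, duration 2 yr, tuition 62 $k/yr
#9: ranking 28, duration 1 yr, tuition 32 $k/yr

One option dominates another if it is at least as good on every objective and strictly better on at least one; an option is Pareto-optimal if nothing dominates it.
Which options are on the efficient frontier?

#1, #2, #7

#1: not dominated.
#2: not dominated (best ranking).
#3: dominated by #1 (ranking 24≤80, duration 1≤3, tuition 26≤47).
#4: dominated by #1 (ranking 24≤41, duration 1≤1, tuition 26≤39).
#5: dominated by #1 (ranking 24≤31, duration 1≤4, tuition 26≤28).
#6: dominated by #1 (ranking 24≤86, duration 1≤1, tuition 26≤38).
#7: not dominated (best tuition).
#8: dominated by #1 (ranking 24≤86, duration 1≤2, tuition 26≤62).
#9: dominated by #1 (ranking 24≤28, duration 1≤1, tuition 26≤32).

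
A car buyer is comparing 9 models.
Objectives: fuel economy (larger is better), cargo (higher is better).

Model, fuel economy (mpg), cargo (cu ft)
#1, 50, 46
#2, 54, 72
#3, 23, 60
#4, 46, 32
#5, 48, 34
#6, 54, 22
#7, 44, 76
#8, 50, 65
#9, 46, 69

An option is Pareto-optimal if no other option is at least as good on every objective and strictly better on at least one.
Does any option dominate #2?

No

#1: worse on fuel economy (50 vs 54).
#3: worse on fuel economy (23 vs 54).
#4: worse on fuel economy (46 vs 54).
#5: worse on fuel economy (48 vs 54).
#6: worse on cargo (22 vs 72).
#7: worse on fuel economy (44 vs 54).
#8: worse on fuel economy (50 vs 54).
#9: worse on fuel economy (46 vs 54).
No option is at least as good as #2 on every objective and strictly better on one.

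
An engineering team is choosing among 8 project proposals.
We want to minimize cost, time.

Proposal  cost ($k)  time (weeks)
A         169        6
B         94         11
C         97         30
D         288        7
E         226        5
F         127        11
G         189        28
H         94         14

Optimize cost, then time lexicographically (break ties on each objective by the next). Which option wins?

First minimize cost: best is 94, kept {B, H}.
Then minimize time: best is 11, kept {B}.

B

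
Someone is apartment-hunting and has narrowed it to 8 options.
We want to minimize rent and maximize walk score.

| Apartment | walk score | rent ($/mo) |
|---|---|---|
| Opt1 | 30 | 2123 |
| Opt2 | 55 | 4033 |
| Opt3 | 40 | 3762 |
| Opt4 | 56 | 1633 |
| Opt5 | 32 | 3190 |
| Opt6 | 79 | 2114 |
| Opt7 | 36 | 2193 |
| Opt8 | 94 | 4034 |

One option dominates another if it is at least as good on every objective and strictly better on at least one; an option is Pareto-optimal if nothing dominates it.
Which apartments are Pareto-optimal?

Opt1: dominated by Opt4 (walk score 56≥30, rent 1633≤2123).
Opt2: dominated by Opt4 (walk score 56≥55, rent 1633≤4033).
Opt3: dominated by Opt4 (walk score 56≥40, rent 1633≤3762).
Opt4: not dominated (best rent).
Opt5: dominated by Opt4 (walk score 56≥32, rent 1633≤3190).
Opt6: not dominated.
Opt7: dominated by Opt4 (walk score 56≥36, rent 1633≤2193).
Opt8: not dominated (best walk score).

Opt4, Opt6, Opt8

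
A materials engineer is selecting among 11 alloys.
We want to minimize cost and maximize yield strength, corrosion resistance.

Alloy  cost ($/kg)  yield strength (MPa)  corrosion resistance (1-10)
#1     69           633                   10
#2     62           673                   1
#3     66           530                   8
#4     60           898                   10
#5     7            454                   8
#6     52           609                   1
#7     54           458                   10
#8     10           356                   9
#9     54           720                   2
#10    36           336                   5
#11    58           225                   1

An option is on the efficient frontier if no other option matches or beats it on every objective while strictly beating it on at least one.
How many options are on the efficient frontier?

6

#1: dominated by #4 (cost 60≤69, yield strength 898≥633, corrosion resistance 10≥10).
#2: dominated by #4 (cost 60≤62, yield strength 898≥673, corrosion resistance 10≥1).
#3: dominated by #4 (cost 60≤66, yield strength 898≥530, corrosion resistance 10≥8).
#4: not dominated (best yield strength).
#5: not dominated (best cost).
#6: not dominated.
#7: not dominated.
#8: not dominated.
#9: not dominated.
#10: dominated by #5 (cost 7≤36, yield strength 454≥336, corrosion resistance 8≥5).
#11: dominated by #5 (cost 7≤58, yield strength 454≥225, corrosion resistance 8≥1).
Pareto-optimal: #4, #5, #6, #7, #8, #9 → 6.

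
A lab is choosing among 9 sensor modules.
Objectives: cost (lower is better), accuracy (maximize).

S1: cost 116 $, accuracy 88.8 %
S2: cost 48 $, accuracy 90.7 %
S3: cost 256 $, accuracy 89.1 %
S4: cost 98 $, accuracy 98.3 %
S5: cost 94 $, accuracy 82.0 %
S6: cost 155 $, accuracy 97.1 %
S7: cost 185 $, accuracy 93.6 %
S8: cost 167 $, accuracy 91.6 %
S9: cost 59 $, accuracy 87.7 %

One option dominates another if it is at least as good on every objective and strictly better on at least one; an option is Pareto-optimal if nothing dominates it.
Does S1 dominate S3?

S1 vs S3: S1 is worse on accuracy (88.8 vs 89.1), so it does not dominate S3.

No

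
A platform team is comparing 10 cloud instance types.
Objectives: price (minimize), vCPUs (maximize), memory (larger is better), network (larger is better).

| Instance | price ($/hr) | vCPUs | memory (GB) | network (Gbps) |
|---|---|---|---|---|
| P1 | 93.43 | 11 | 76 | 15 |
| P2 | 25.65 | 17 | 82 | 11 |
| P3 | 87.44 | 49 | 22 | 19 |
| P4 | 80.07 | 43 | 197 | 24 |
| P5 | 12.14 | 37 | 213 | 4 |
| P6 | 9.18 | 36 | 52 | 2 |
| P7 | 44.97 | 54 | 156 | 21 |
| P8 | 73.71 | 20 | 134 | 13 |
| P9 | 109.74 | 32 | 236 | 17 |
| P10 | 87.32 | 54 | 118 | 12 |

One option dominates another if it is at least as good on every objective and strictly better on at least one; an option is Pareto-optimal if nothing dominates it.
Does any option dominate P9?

P1: worse on vCPUs (11 vs 32).
P2: worse on vCPUs (17 vs 32).
P3: worse on memory (22 vs 236).
P4: worse on memory (197 vs 236).
P5: worse on memory (213 vs 236).
P6: worse on memory (52 vs 236).
P7: worse on memory (156 vs 236).
P8: worse on vCPUs (20 vs 32).
P10: worse on memory (118 vs 236).
No option is at least as good as P9 on every objective and strictly better on one.

No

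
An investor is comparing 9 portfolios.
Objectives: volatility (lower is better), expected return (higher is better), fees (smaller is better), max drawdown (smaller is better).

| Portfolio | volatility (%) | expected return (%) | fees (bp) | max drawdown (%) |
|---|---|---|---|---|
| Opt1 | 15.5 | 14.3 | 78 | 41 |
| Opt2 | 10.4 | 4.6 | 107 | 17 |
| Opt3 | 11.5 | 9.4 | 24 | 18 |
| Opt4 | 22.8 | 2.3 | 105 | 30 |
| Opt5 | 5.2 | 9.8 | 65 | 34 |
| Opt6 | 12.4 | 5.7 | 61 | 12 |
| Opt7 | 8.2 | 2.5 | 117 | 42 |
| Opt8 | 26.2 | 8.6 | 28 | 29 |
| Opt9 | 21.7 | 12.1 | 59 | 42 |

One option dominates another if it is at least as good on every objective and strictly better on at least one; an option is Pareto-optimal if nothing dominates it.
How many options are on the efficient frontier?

Opt1: not dominated (best expected return).
Opt2: not dominated.
Opt3: not dominated (best fees).
Opt4: dominated by Opt3 (volatility 11.5≤22.8, expected return 9.4≥2.3, fees 24≤105, max drawdown 18≤30).
Opt5: not dominated (best volatility).
Opt6: not dominated (best max drawdown).
Opt7: dominated by Opt5 (volatility 5.2≤8.2, expected return 9.8≥2.5, fees 65≤117, max drawdown 34≤42).
Opt8: dominated by Opt3 (volatility 11.5≤26.2, expected return 9.4≥8.6, fees 24≤28, max drawdown 18≤29).
Opt9: not dominated.
Pareto-optimal: Opt1, Opt2, Opt3, Opt5, Opt6, Opt9 → 6.

6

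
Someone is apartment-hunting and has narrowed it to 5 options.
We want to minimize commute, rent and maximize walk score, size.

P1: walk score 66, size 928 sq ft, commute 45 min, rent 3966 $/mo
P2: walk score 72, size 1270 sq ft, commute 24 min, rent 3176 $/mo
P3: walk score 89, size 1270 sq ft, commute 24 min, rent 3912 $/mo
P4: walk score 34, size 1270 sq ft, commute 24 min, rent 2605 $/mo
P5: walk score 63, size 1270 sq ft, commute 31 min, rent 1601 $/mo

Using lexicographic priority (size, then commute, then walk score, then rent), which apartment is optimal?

P3

First maximize size: best is 1270, kept {P2, P3, P4, P5}.
Then minimize commute: best is 24, kept {P2, P3, P4}.
Then maximize walk score: best is 89, kept {P3}.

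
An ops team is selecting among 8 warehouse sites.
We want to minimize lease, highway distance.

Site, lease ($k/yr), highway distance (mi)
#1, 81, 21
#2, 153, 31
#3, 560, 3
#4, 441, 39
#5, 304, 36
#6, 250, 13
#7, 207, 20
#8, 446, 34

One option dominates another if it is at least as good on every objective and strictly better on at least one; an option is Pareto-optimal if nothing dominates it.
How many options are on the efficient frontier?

#1: not dominated (best lease).
#2: dominated by #1 (lease 81≤153, highway distance 21≤31).
#3: not dominated (best highway distance).
#4: dominated by #1 (lease 81≤441, highway distance 21≤39).
#5: dominated by #1 (lease 81≤304, highway distance 21≤36).
#6: not dominated.
#7: not dominated.
#8: dominated by #1 (lease 81≤446, highway distance 21≤34).
Pareto-optimal: #1, #3, #6, #7 → 4.

4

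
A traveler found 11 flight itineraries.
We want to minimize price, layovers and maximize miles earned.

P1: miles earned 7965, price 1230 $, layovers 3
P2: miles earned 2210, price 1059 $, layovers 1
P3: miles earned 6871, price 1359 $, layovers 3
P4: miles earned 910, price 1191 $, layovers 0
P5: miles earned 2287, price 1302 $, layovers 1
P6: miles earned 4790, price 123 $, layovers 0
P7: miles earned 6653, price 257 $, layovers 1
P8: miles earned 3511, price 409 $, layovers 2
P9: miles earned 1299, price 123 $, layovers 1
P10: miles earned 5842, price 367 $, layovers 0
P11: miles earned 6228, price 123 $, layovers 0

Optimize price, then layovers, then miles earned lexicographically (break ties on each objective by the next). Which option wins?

First minimize price: best is 123, kept {P6, P9, P11}.
Then minimize layovers: best is 0, kept {P6, P11}.
Then maximize miles earned: best is 6228, kept {P11}.

P11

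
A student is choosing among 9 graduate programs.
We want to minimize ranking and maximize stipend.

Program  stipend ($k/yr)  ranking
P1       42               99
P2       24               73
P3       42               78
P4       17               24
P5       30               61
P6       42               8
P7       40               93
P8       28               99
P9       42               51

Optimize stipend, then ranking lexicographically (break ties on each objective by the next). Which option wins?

First maximize stipend: best is 42, kept {P1, P3, P6, P9}.
Then minimize ranking: best is 8, kept {P6}.

P6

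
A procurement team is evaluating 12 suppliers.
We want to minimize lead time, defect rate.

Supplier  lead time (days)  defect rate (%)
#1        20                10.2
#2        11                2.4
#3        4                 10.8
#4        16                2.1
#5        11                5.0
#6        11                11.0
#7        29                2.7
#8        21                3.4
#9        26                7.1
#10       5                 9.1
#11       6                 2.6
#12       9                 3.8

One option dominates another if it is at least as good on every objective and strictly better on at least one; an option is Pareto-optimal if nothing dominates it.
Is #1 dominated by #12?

Yes

#12 vs #1: lead time 9≤20, defect rate 3.8≤10.2 — #12 is at least as good on every objective with at least one strict improvement.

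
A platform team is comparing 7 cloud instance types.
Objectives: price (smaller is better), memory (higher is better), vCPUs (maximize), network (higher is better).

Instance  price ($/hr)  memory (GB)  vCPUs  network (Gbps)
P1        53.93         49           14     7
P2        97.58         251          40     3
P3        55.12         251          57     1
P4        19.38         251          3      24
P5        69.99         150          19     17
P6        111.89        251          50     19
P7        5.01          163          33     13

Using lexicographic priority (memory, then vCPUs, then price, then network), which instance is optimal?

P3

First maximize memory: best is 251, kept {P2, P3, P4, P6}.
Then maximize vCPUs: best is 57, kept {P3}.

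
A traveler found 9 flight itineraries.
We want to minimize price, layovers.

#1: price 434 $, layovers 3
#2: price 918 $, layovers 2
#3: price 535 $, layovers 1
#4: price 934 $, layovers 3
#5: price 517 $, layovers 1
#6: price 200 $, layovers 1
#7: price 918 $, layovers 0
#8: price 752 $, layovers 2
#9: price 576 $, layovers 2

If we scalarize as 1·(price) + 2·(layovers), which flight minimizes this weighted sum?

#6

#1: 1·434 + 2·3 = 440
#2: 1·918 + 2·2 = 922
#3: 1·535 + 2·1 = 537
#4: 1·934 + 2·3 = 940
#5: 1·517 + 2·1 = 519
#6: 1·200 + 2·1 = 202
#7: 1·918 + 2·0 = 918
#8: 1·752 + 2·2 = 756
#9: 1·576 + 2·2 = 580
Lowest: #6 at 202.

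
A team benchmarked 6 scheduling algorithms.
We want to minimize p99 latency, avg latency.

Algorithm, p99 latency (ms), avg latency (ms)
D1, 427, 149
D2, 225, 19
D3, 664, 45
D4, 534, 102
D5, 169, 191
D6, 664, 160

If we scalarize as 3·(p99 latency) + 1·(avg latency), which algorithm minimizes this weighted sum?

D1: 3·427 + 1·149 = 1430
D2: 3·225 + 1·19 = 694
D3: 3·664 + 1·45 = 2037
D4: 3·534 + 1·102 = 1704
D5: 3·169 + 1·191 = 698
D6: 3·664 + 1·160 = 2152
Lowest: D2 at 694.

D2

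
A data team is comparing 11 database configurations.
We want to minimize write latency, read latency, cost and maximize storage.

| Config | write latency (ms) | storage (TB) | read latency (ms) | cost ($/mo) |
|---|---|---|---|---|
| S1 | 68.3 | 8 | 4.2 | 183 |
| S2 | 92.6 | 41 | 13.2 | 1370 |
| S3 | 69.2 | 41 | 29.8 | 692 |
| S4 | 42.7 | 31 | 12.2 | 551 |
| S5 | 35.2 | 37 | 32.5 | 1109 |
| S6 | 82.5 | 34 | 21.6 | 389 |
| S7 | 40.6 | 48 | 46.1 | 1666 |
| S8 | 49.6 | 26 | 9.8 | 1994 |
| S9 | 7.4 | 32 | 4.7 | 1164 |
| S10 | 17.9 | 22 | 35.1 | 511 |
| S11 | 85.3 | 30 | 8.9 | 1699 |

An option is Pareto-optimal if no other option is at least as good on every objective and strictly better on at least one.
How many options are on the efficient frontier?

S1: not dominated (best read latency).
S2: not dominated.
S3: not dominated.
S4: not dominated.
S5: not dominated.
S6: not dominated.
S7: not dominated (best storage).
S8: dominated by S9 (write latency 7.4≤49.6, storage 32≥26, read latency 4.7≤9.8, cost 1164≤1994).
S9: not dominated (best write latency).
S10: not dominated.
S11: dominated by S9 (write latency 7.4≤85.3, storage 32≥30, read latency 4.7≤8.9, cost 1164≤1699).
Pareto-optimal: S1, S2, S3, S4, S5, S6, S7, S9, S10 → 9.

9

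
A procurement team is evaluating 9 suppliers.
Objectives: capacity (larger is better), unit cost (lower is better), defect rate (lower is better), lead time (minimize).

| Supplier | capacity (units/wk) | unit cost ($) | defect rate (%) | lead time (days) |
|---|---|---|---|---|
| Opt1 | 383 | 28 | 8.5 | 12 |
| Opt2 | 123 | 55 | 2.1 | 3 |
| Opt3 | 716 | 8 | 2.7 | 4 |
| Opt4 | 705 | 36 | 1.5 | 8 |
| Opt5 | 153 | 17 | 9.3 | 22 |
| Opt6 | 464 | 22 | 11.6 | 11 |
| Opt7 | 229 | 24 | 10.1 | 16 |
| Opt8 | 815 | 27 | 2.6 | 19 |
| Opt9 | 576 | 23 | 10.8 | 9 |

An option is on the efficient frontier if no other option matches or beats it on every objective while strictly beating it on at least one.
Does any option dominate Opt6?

Opt3 vs Opt6: capacity 716≥464, unit cost 8≤22, defect rate 2.7≤11.6, lead time 4≤11 — Opt3 is at least as good on every objective and strictly better on at least one, so Opt3 dominates Opt6.

Yes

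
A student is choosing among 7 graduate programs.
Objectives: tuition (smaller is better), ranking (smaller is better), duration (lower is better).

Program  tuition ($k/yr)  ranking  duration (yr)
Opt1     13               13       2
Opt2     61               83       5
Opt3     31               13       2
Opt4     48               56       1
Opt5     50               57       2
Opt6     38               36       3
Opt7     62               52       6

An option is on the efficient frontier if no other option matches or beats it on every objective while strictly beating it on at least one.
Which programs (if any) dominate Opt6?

Opt1: tuition 13≤38, ranking 13≤36, duration 2≤3 — dominates Opt6.
Opt3: tuition 31≤38, ranking 13≤36, duration 2≤3 — dominates Opt6.
Others (Opt2, Opt4, Opt5, Opt7) are each worse than Opt6 on at least one objective.

Opt1, Opt3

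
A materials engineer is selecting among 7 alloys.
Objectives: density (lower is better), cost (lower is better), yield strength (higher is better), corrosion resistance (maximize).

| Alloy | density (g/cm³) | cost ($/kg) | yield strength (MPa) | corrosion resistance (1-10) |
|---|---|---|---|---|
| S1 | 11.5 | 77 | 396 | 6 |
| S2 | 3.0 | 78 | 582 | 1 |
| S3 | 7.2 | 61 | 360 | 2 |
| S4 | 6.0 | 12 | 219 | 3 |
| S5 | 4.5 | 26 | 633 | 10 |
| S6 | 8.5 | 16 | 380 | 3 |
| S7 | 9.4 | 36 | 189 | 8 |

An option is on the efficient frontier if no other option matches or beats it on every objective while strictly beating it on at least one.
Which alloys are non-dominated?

S1: dominated by S5 (density 4.5≤11.5, cost 26≤77, yield strength 633≥396, corrosion resistance 10≥6).
S2: not dominated (best density).
S3: dominated by S5 (density 4.5≤7.2, cost 26≤61, yield strength 633≥360, corrosion resistance 10≥2).
S4: not dominated (best cost).
S5: not dominated (best yield strength).
S6: not dominated.
S7: dominated by S5 (density 4.5≤9.4, cost 26≤36, yield strength 633≥189, corrosion resistance 10≥8).

S2, S4, S5, S6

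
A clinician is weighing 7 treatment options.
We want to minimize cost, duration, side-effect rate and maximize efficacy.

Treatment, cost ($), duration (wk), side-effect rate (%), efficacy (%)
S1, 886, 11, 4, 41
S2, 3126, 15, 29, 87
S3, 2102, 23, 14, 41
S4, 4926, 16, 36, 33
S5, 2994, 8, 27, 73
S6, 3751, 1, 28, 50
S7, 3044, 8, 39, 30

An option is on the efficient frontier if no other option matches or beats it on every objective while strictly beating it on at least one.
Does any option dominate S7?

S5 vs S7: cost 2994≤3044, duration 8≤8, side-effect rate 27≤39, efficacy 73≥30 — S5 is at least as good on every objective and strictly better on at least one, so S5 dominates S7.

Yes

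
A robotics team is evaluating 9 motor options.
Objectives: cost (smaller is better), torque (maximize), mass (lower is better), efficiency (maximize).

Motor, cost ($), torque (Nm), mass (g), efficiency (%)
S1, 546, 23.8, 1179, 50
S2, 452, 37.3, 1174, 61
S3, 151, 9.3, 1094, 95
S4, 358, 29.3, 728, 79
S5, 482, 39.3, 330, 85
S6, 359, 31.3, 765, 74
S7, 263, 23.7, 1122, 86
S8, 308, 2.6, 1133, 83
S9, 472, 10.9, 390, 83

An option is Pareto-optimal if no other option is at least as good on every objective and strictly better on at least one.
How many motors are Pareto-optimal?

S1: dominated by S2 (cost 452≤546, torque 37.3≥23.8, mass 1174≤1179, efficiency 61≥50).
S2: not dominated.
S3: not dominated (best cost).
S4: not dominated.
S5: not dominated (best torque).
S6: not dominated.
S7: not dominated.
S8: dominated by S3 (cost 151≤308, torque 9.3≥2.6, mass 1094≤1133, efficiency 95≥83).
S9: not dominated.
Pareto-optimal: S2, S3, S4, S5, S6, S7, S9 → 7.

7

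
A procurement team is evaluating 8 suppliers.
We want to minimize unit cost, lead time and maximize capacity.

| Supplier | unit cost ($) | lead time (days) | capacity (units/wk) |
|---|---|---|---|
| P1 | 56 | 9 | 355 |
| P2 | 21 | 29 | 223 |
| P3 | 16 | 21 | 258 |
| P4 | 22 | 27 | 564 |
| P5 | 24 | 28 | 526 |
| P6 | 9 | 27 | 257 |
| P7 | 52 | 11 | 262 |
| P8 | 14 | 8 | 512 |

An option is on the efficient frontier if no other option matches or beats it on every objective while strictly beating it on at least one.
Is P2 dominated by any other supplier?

P3 vs P2: unit cost 16≤21, lead time 21≤29, capacity 258≥223 — P3 is at least as good on every objective and strictly better on at least one, so P3 dominates P2.

Yes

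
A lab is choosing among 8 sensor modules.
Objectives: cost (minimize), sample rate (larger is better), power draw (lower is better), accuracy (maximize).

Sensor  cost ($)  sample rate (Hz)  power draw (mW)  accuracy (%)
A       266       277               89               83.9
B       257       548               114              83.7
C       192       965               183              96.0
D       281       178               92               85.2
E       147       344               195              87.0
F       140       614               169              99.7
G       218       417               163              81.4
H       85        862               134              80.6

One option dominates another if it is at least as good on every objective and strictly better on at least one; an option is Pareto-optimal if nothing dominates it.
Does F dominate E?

Yes

F vs E: cost 140≤147, sample rate 614≥344, power draw 169≤195, accuracy 99.7≥87.0 — F is at least as good on every objective with at least one strict improvement.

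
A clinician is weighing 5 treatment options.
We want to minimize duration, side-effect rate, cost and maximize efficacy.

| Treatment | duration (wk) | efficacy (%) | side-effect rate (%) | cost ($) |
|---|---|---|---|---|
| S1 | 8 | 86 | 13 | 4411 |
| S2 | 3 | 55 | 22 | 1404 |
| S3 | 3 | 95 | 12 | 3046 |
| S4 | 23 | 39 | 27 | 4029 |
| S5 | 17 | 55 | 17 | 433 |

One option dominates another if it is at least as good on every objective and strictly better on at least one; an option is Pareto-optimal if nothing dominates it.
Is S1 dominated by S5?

No

S5 vs S1: S5 is worse on duration (17 vs 8), so it does not dominate S1.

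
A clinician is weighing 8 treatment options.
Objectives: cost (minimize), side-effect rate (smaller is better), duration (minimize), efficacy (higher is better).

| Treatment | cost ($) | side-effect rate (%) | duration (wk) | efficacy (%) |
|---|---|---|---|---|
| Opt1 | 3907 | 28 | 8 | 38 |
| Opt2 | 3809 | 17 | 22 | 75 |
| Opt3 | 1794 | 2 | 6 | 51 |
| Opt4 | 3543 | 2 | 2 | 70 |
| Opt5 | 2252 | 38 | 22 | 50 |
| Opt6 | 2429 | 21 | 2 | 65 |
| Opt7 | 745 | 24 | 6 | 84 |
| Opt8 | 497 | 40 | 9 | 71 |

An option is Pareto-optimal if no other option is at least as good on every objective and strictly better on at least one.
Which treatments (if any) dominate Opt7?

none

Opt1: worse on cost (3907 vs 745).
Opt2: worse on cost (3809 vs 745).
Opt3: worse on cost (1794 vs 745).
Opt4: worse on cost (3543 vs 745).
Opt5: worse on cost (2252 vs 745).
Opt6: worse on cost (2429 vs 745).
Opt8: worse on side-effect rate (40 vs 24).
No option dominates Opt7.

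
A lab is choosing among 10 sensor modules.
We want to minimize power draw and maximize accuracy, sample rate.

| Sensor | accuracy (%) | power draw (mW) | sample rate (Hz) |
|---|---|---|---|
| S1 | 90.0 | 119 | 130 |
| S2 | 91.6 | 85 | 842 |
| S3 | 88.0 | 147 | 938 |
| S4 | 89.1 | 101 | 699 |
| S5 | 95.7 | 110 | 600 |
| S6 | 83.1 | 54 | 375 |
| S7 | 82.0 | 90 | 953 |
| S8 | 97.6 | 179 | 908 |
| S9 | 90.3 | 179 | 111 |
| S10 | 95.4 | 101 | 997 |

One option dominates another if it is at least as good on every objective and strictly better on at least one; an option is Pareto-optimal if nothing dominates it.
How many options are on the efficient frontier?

S1: dominated by S2 (accuracy 91.6≥90.0, power draw 85≤119, sample rate 842≥130).
S2: not dominated.
S3: dominated by S10 (accuracy 95.4≥88.0, power draw 101≤147, sample rate 997≥938).
S4: dominated by S2 (accuracy 91.6≥89.1, power draw 85≤101, sample rate 842≥699).
S5: not dominated.
S6: not dominated (best power draw).
S7: not dominated.
S8: not dominated (best accuracy).
S9: dominated by S2 (accuracy 91.6≥90.3, power draw 85≤179, sample rate 842≥111).
S10: not dominated (best sample rate).
Pareto-optimal: S2, S5, S6, S7, S8, S10 → 6.

6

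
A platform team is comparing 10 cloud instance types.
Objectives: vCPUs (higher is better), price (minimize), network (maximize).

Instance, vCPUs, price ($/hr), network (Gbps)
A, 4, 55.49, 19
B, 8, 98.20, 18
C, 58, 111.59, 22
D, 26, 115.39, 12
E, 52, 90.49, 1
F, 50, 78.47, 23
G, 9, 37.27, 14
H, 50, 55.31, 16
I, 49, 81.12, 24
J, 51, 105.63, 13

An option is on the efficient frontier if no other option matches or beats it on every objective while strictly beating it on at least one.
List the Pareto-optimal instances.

A, C, E, F, G, H, I, J

A: not dominated.
B: dominated by F (vCPUs 50≥8, price 78.47≤98.20, network 23≥18).
C: not dominated (best vCPUs).
D: dominated by C (vCPUs 58≥26, price 111.59≤115.39, network 22≥12).
E: not dominated.
F: not dominated.
G: not dominated (best price).
H: not dominated.
I: not dominated (best network).
J: not dominated.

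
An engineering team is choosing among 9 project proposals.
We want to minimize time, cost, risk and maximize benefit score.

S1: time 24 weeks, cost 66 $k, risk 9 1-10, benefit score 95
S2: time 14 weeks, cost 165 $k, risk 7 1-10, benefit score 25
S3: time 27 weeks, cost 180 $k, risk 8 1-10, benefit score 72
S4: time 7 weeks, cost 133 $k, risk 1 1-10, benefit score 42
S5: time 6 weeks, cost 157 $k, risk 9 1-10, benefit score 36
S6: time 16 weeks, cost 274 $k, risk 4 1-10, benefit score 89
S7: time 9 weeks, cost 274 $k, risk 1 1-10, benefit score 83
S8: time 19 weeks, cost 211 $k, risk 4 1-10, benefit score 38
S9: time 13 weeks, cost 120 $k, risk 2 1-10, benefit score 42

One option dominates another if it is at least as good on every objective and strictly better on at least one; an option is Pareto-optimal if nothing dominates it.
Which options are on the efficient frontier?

S1, S3, S4, S5, S6, S7, S9

S1: not dominated (best cost).
S2: dominated by S4 (time 7≤14, cost 133≤165, risk 1≤7, benefit score 42≥25).
S3: not dominated.
S4: not dominated.
S5: not dominated (best time).
S6: not dominated.
S7: not dominated.
S8: dominated by S4 (time 7≤19, cost 133≤211, risk 1≤4, benefit score 42≥38).
S9: not dominated.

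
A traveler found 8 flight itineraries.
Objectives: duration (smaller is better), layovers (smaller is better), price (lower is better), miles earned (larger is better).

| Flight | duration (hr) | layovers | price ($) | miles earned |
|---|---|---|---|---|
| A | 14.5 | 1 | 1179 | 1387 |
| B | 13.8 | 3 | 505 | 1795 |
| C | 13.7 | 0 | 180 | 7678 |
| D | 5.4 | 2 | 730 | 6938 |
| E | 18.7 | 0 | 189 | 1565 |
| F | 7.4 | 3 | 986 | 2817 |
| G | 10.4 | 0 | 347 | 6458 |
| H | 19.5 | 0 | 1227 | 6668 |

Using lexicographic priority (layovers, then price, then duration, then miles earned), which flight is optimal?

C

First minimize layovers: best is 0, kept {C, E, G, H}.
Then minimize price: best is 180, kept {C}.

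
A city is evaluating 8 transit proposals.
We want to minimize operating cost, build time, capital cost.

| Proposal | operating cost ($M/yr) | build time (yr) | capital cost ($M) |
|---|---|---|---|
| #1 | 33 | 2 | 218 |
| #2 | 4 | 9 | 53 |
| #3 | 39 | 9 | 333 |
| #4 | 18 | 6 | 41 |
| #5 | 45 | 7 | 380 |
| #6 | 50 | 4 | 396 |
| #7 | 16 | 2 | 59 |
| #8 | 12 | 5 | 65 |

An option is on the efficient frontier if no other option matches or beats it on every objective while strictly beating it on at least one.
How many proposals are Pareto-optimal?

#1: dominated by #7 (operating cost 16≤33, build time 2≤2, capital cost 59≤218).
#2: not dominated (best operating cost).
#3: dominated by #1 (operating cost 33≤39, build time 2≤9, capital cost 218≤333).
#4: not dominated (best capital cost).
#5: dominated by #1 (operating cost 33≤45, build time 2≤7, capital cost 218≤380).
#6: dominated by #1 (operating cost 33≤50, build time 2≤4, capital cost 218≤396).
#7: not dominated.
#8: not dominated.
Pareto-optimal: #2, #4, #7, #8 → 4.

4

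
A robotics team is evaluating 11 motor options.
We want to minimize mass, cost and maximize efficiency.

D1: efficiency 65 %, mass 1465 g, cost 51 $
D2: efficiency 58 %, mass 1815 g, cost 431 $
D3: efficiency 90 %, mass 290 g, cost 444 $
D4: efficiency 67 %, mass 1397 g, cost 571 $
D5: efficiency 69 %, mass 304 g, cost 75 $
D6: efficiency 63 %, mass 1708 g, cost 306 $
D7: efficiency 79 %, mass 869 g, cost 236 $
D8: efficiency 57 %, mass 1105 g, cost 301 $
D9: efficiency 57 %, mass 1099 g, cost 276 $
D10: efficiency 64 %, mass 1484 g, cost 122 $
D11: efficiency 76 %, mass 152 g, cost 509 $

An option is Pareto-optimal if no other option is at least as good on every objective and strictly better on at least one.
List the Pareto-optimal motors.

D1, D3, D5, D7, D11

D1: not dominated (best cost).
D2: dominated by D1 (efficiency 65≥58, mass 1465≤1815, cost 51≤431).
D3: not dominated (best efficiency).
D4: dominated by D3 (efficiency 90≥67, mass 290≤1397, cost 444≤571).
D5: not dominated.
D6: dominated by D1 (efficiency 65≥63, mass 1465≤1708, cost 51≤306).
D7: not dominated.
D8: dominated by D5 (efficiency 69≥57, mass 304≤1105, cost 75≤301).
D9: dominated by D5 (efficiency 69≥57, mass 304≤1099, cost 75≤276).
D10: dominated by D1 (efficiency 65≥64, mass 1465≤1484, cost 51≤122).
D11: not dominated (best mass).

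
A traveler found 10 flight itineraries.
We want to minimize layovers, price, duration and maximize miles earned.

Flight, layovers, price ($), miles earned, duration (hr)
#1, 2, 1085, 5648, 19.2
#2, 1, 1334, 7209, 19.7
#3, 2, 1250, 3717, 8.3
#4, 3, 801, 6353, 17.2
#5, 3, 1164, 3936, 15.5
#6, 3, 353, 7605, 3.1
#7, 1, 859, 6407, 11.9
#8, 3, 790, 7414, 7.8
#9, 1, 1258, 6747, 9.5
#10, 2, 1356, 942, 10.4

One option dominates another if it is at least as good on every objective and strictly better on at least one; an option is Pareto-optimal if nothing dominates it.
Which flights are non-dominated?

#1: dominated by #7 (layovers 1≤2, price 859≤1085, miles earned 6407≥5648, duration 11.9≤19.2).
#2: not dominated.
#3: not dominated.
#4: dominated by #6 (layovers 3≤3, price 353≤801, miles earned 7605≥6353, duration 3.1≤17.2).
#5: dominated by #6 (layovers 3≤3, price 353≤1164, miles earned 7605≥3936, duration 3.1≤15.5).
#6: not dominated (best price).
#7: not dominated.
#8: dominated by #6 (layovers 3≤3, price 353≤790, miles earned 7605≥7414, duration 3.1≤7.8).
#9: not dominated.
#10: dominated by #3 (layovers 2≤2, price 1250≤1356, miles earned 3717≥942, duration 8.3≤10.4).

#2, #3, #6, #7, #9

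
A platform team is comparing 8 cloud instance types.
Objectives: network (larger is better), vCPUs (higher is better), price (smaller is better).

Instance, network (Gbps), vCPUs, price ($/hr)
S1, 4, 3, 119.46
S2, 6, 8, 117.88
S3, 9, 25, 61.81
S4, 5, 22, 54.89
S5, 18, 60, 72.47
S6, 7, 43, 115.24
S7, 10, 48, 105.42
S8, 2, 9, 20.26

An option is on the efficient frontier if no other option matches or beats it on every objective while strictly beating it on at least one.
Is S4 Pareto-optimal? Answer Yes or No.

S1: worse on network (4 vs 5).
S2: worse on vCPUs (8 vs 22).
S3: worse on price (61.81 vs 54.89).
S5: worse on price (72.47 vs 54.89).
S6: worse on price (115.24 vs 54.89).
S7: worse on price (105.42 vs 54.89).
S8: worse on network (2 vs 5).
No option is at least as good as S4 on every objective and strictly better on one.

Yes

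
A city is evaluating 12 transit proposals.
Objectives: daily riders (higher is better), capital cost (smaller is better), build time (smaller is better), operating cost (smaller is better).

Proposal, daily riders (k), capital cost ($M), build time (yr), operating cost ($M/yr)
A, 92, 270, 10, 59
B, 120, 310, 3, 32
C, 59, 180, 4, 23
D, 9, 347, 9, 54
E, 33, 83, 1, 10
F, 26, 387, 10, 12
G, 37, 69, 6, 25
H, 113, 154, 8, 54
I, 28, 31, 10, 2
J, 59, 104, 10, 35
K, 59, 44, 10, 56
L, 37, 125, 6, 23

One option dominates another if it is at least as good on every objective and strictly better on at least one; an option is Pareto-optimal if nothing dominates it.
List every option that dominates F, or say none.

E, I

E: daily riders 33≥26, capital cost 83≤387, build time 1≤10, operating cost 10≤12 — dominates F.
I: daily riders 28≥26, capital cost 31≤387, build time 10≤10, operating cost 2≤12 — dominates F.
Others (A, B, C, D, G, H, J, K, L) are each worse than F on at least one objective.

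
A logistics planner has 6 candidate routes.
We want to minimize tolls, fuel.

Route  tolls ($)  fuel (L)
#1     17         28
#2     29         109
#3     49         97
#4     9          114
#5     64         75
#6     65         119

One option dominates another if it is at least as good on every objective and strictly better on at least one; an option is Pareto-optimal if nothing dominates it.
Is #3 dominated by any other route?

#1 vs #3: tolls 17≤49, fuel 28≤97 — #1 is at least as good on every objective and strictly better on at least one, so #1 dominates #3.

Yes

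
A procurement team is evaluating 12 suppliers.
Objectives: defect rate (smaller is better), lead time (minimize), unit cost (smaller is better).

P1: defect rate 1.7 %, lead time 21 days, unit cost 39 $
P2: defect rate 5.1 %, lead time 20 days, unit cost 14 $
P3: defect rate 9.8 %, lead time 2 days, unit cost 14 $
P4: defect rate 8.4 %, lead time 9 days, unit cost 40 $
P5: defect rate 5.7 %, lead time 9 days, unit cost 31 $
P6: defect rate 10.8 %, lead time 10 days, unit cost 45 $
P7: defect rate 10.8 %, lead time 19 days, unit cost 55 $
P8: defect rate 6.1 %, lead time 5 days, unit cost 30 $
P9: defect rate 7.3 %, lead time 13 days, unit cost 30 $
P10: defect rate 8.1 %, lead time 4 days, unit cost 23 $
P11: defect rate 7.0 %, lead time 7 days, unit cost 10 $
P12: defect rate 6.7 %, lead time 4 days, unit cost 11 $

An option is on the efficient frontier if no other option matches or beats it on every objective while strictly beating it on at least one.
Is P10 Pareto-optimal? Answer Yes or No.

No

P12 vs P10: defect rate 6.7≤8.1, lead time 4≤4, unit cost 11≤23 — P12 is at least as good on every objective and strictly better on at least one, so P12 dominates P10.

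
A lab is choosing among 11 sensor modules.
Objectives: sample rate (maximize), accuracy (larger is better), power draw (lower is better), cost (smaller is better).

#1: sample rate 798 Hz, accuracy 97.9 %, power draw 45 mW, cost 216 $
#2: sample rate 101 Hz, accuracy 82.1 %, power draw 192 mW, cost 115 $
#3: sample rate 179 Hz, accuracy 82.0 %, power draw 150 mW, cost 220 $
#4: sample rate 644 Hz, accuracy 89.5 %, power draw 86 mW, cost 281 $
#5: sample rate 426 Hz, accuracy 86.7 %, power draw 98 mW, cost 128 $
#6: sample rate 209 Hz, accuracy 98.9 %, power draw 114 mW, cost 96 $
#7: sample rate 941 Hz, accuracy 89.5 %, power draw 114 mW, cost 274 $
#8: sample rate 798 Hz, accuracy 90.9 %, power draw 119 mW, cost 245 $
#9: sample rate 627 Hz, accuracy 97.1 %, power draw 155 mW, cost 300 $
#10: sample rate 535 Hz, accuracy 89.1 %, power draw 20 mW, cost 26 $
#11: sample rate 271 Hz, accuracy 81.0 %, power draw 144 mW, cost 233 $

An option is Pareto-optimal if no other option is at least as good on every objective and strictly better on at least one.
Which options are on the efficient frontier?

#1: not dominated.
#2: dominated by #6 (sample rate 209≥101, accuracy 98.9≥82.1, power draw 114≤192, cost 96≤115).
#3: dominated by #1 (sample rate 798≥179, accuracy 97.9≥82.0, power draw 45≤150, cost 216≤220).
#4: dominated by #1 (sample rate 798≥644, accuracy 97.9≥89.5, power draw 45≤86, cost 216≤281).
#5: dominated by #10 (sample rate 535≥426, accuracy 89.1≥86.7, power draw 20≤98, cost 26≤128).
#6: not dominated (best accuracy).
#7: not dominated (best sample rate).
#8: dominated by #1 (sample rate 798≥798, accuracy 97.9≥90.9, power draw 45≤119, cost 216≤245).
#9: dominated by #1 (sample rate 798≥627, accuracy 97.9≥97.1, power draw 45≤155, cost 216≤300).
#10: not dominated (best power draw).
#11: dominated by #1 (sample rate 798≥271, accuracy 97.9≥81.0, power draw 45≤144, cost 216≤233).

#1, #6, #7, #10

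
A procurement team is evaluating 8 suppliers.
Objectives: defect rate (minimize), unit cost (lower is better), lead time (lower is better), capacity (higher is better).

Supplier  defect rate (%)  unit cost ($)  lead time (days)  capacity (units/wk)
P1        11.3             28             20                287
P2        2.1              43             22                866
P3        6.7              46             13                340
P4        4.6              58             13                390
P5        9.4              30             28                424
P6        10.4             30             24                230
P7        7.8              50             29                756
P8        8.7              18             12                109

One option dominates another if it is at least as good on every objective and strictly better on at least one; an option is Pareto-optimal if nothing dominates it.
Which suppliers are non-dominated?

P1, P2, P3, P4, P5, P6, P8

P1: not dominated.
P2: not dominated (best defect rate).
P3: not dominated.
P4: not dominated.
P5: not dominated.
P6: not dominated.
P7: dominated by P2 (defect rate 2.1≤7.8, unit cost 43≤50, lead time 22≤29, capacity 866≥756).
P8: not dominated (best unit cost).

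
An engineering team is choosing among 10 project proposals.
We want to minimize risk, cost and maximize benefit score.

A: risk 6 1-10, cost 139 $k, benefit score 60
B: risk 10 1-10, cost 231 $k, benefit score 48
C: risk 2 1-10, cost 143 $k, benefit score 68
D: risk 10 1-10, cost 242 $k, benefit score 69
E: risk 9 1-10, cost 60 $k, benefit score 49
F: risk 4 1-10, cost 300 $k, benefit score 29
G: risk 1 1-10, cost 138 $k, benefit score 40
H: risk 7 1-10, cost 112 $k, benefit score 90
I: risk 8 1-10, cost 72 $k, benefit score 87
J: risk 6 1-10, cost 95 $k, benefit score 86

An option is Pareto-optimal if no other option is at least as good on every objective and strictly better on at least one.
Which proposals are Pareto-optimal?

C, E, G, H, I, J

A: dominated by J (risk 6≤6, cost 95≤139, benefit score 86≥60).
B: dominated by A (risk 6≤10, cost 139≤231, benefit score 60≥48).
C: not dominated.
D: dominated by H (risk 7≤10, cost 112≤242, benefit score 90≥69).
E: not dominated (best cost).
F: dominated by C (risk 2≤4, cost 143≤300, benefit score 68≥29).
G: not dominated (best risk).
H: not dominated (best benefit score).
I: not dominated.
J: not dominated.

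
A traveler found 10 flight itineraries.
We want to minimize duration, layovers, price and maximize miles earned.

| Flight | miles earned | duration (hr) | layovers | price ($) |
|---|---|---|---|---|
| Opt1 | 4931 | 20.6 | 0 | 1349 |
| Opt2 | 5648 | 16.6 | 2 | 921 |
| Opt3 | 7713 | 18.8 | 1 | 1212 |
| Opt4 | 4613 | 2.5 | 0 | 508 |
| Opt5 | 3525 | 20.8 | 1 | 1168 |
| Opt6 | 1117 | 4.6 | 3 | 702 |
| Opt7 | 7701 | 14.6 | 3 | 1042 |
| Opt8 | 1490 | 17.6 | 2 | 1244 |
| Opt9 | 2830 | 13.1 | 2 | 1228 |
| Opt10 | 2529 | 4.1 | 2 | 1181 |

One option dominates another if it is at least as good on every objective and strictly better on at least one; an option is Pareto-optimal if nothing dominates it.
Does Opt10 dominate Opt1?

No

Opt10 vs Opt1: Opt10 is worse on miles earned (2529 vs 4931), so it does not dominate Opt1.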